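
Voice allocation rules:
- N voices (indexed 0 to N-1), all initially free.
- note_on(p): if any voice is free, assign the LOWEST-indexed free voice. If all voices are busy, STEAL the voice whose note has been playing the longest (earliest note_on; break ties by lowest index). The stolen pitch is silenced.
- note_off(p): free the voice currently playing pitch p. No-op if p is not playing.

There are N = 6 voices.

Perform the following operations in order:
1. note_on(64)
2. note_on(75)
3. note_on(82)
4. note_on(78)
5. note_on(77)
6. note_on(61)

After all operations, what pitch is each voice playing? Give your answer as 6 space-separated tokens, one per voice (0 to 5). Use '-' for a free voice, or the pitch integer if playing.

Answer: 64 75 82 78 77 61

Derivation:
Op 1: note_on(64): voice 0 is free -> assigned | voices=[64 - - - - -]
Op 2: note_on(75): voice 1 is free -> assigned | voices=[64 75 - - - -]
Op 3: note_on(82): voice 2 is free -> assigned | voices=[64 75 82 - - -]
Op 4: note_on(78): voice 3 is free -> assigned | voices=[64 75 82 78 - -]
Op 5: note_on(77): voice 4 is free -> assigned | voices=[64 75 82 78 77 -]
Op 6: note_on(61): voice 5 is free -> assigned | voices=[64 75 82 78 77 61]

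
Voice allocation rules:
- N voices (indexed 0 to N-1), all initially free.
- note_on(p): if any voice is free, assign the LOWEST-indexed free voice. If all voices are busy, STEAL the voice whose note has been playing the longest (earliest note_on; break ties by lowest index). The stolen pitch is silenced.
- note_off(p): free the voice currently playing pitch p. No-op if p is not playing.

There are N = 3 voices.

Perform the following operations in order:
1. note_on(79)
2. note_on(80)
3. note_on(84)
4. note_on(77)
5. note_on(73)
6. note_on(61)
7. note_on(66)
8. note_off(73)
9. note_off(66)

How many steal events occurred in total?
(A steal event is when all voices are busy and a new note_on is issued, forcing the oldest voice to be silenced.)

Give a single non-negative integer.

Op 1: note_on(79): voice 0 is free -> assigned | voices=[79 - -]
Op 2: note_on(80): voice 1 is free -> assigned | voices=[79 80 -]
Op 3: note_on(84): voice 2 is free -> assigned | voices=[79 80 84]
Op 4: note_on(77): all voices busy, STEAL voice 0 (pitch 79, oldest) -> assign | voices=[77 80 84]
Op 5: note_on(73): all voices busy, STEAL voice 1 (pitch 80, oldest) -> assign | voices=[77 73 84]
Op 6: note_on(61): all voices busy, STEAL voice 2 (pitch 84, oldest) -> assign | voices=[77 73 61]
Op 7: note_on(66): all voices busy, STEAL voice 0 (pitch 77, oldest) -> assign | voices=[66 73 61]
Op 8: note_off(73): free voice 1 | voices=[66 - 61]
Op 9: note_off(66): free voice 0 | voices=[- - 61]

Answer: 4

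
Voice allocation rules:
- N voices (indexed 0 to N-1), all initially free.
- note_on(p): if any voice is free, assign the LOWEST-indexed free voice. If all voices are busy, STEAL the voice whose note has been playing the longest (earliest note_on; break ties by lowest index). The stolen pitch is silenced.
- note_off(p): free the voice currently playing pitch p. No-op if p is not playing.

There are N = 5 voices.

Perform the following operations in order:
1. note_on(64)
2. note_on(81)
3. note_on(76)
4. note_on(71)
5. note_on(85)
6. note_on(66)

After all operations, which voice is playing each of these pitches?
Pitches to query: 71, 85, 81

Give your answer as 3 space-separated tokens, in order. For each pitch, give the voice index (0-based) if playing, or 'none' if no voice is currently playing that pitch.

Op 1: note_on(64): voice 0 is free -> assigned | voices=[64 - - - -]
Op 2: note_on(81): voice 1 is free -> assigned | voices=[64 81 - - -]
Op 3: note_on(76): voice 2 is free -> assigned | voices=[64 81 76 - -]
Op 4: note_on(71): voice 3 is free -> assigned | voices=[64 81 76 71 -]
Op 5: note_on(85): voice 4 is free -> assigned | voices=[64 81 76 71 85]
Op 6: note_on(66): all voices busy, STEAL voice 0 (pitch 64, oldest) -> assign | voices=[66 81 76 71 85]

Answer: 3 4 1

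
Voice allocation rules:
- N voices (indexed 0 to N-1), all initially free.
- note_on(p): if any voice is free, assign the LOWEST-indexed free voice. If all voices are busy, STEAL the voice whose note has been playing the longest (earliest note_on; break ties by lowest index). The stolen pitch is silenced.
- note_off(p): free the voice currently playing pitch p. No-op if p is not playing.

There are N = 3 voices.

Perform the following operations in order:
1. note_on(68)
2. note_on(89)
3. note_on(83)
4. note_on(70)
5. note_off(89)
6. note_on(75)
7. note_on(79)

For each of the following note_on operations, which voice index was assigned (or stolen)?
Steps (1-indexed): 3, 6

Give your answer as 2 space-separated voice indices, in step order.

Op 1: note_on(68): voice 0 is free -> assigned | voices=[68 - -]
Op 2: note_on(89): voice 1 is free -> assigned | voices=[68 89 -]
Op 3: note_on(83): voice 2 is free -> assigned | voices=[68 89 83]
Op 4: note_on(70): all voices busy, STEAL voice 0 (pitch 68, oldest) -> assign | voices=[70 89 83]
Op 5: note_off(89): free voice 1 | voices=[70 - 83]
Op 6: note_on(75): voice 1 is free -> assigned | voices=[70 75 83]
Op 7: note_on(79): all voices busy, STEAL voice 2 (pitch 83, oldest) -> assign | voices=[70 75 79]

Answer: 2 1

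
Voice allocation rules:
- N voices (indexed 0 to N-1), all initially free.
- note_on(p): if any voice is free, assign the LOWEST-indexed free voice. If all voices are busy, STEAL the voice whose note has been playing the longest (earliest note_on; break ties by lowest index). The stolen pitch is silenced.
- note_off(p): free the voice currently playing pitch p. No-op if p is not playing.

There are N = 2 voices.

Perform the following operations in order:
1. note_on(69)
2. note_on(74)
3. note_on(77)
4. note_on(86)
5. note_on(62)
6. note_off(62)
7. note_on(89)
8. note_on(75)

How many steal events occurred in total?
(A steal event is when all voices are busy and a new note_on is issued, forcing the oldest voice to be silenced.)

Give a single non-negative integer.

Answer: 4

Derivation:
Op 1: note_on(69): voice 0 is free -> assigned | voices=[69 -]
Op 2: note_on(74): voice 1 is free -> assigned | voices=[69 74]
Op 3: note_on(77): all voices busy, STEAL voice 0 (pitch 69, oldest) -> assign | voices=[77 74]
Op 4: note_on(86): all voices busy, STEAL voice 1 (pitch 74, oldest) -> assign | voices=[77 86]
Op 5: note_on(62): all voices busy, STEAL voice 0 (pitch 77, oldest) -> assign | voices=[62 86]
Op 6: note_off(62): free voice 0 | voices=[- 86]
Op 7: note_on(89): voice 0 is free -> assigned | voices=[89 86]
Op 8: note_on(75): all voices busy, STEAL voice 1 (pitch 86, oldest) -> assign | voices=[89 75]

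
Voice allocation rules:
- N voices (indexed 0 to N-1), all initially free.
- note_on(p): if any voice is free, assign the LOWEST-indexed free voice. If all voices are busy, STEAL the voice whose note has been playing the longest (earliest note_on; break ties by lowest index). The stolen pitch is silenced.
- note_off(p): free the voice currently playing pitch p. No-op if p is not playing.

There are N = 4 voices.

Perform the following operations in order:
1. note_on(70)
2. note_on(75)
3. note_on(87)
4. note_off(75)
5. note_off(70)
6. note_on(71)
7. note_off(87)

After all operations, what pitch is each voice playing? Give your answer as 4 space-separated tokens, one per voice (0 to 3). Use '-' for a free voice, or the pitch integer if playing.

Answer: 71 - - -

Derivation:
Op 1: note_on(70): voice 0 is free -> assigned | voices=[70 - - -]
Op 2: note_on(75): voice 1 is free -> assigned | voices=[70 75 - -]
Op 3: note_on(87): voice 2 is free -> assigned | voices=[70 75 87 -]
Op 4: note_off(75): free voice 1 | voices=[70 - 87 -]
Op 5: note_off(70): free voice 0 | voices=[- - 87 -]
Op 6: note_on(71): voice 0 is free -> assigned | voices=[71 - 87 -]
Op 7: note_off(87): free voice 2 | voices=[71 - - -]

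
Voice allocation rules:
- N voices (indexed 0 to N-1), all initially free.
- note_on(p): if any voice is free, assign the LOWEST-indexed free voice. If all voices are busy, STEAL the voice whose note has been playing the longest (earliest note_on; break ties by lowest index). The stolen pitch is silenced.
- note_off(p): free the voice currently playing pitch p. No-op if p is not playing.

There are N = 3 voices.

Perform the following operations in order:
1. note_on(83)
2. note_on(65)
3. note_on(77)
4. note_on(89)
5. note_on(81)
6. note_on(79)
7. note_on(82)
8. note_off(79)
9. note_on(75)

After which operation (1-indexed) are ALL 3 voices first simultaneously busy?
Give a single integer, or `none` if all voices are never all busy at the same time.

Op 1: note_on(83): voice 0 is free -> assigned | voices=[83 - -]
Op 2: note_on(65): voice 1 is free -> assigned | voices=[83 65 -]
Op 3: note_on(77): voice 2 is free -> assigned | voices=[83 65 77]
Op 4: note_on(89): all voices busy, STEAL voice 0 (pitch 83, oldest) -> assign | voices=[89 65 77]
Op 5: note_on(81): all voices busy, STEAL voice 1 (pitch 65, oldest) -> assign | voices=[89 81 77]
Op 6: note_on(79): all voices busy, STEAL voice 2 (pitch 77, oldest) -> assign | voices=[89 81 79]
Op 7: note_on(82): all voices busy, STEAL voice 0 (pitch 89, oldest) -> assign | voices=[82 81 79]
Op 8: note_off(79): free voice 2 | voices=[82 81 -]
Op 9: note_on(75): voice 2 is free -> assigned | voices=[82 81 75]

Answer: 3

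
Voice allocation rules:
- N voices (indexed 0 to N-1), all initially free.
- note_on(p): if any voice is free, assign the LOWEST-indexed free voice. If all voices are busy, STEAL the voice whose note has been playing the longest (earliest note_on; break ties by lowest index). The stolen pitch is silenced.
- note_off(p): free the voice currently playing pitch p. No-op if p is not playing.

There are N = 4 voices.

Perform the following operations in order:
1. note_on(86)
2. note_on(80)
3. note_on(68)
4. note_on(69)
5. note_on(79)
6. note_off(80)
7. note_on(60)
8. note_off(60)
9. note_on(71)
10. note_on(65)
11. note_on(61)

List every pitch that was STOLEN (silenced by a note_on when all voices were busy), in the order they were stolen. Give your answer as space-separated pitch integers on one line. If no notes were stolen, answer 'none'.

Op 1: note_on(86): voice 0 is free -> assigned | voices=[86 - - -]
Op 2: note_on(80): voice 1 is free -> assigned | voices=[86 80 - -]
Op 3: note_on(68): voice 2 is free -> assigned | voices=[86 80 68 -]
Op 4: note_on(69): voice 3 is free -> assigned | voices=[86 80 68 69]
Op 5: note_on(79): all voices busy, STEAL voice 0 (pitch 86, oldest) -> assign | voices=[79 80 68 69]
Op 6: note_off(80): free voice 1 | voices=[79 - 68 69]
Op 7: note_on(60): voice 1 is free -> assigned | voices=[79 60 68 69]
Op 8: note_off(60): free voice 1 | voices=[79 - 68 69]
Op 9: note_on(71): voice 1 is free -> assigned | voices=[79 71 68 69]
Op 10: note_on(65): all voices busy, STEAL voice 2 (pitch 68, oldest) -> assign | voices=[79 71 65 69]
Op 11: note_on(61): all voices busy, STEAL voice 3 (pitch 69, oldest) -> assign | voices=[79 71 65 61]

Answer: 86 68 69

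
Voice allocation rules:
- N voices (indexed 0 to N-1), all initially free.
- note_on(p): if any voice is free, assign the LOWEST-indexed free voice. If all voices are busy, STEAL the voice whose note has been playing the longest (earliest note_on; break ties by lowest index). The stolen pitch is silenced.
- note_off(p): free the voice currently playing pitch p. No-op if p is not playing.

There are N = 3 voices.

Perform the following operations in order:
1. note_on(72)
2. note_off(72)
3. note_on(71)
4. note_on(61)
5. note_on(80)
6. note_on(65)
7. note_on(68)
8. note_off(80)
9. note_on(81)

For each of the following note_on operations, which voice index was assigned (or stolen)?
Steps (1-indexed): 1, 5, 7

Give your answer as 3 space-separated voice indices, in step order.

Op 1: note_on(72): voice 0 is free -> assigned | voices=[72 - -]
Op 2: note_off(72): free voice 0 | voices=[- - -]
Op 3: note_on(71): voice 0 is free -> assigned | voices=[71 - -]
Op 4: note_on(61): voice 1 is free -> assigned | voices=[71 61 -]
Op 5: note_on(80): voice 2 is free -> assigned | voices=[71 61 80]
Op 6: note_on(65): all voices busy, STEAL voice 0 (pitch 71, oldest) -> assign | voices=[65 61 80]
Op 7: note_on(68): all voices busy, STEAL voice 1 (pitch 61, oldest) -> assign | voices=[65 68 80]
Op 8: note_off(80): free voice 2 | voices=[65 68 -]
Op 9: note_on(81): voice 2 is free -> assigned | voices=[65 68 81]

Answer: 0 2 1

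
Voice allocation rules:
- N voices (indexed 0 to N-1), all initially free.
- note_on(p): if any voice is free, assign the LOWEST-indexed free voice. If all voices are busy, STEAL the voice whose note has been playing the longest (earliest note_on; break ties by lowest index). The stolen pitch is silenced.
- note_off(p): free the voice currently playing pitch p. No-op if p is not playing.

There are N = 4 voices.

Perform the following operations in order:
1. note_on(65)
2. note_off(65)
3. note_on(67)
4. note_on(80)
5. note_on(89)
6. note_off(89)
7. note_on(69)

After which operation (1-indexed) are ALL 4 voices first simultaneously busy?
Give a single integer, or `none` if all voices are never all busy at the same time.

Op 1: note_on(65): voice 0 is free -> assigned | voices=[65 - - -]
Op 2: note_off(65): free voice 0 | voices=[- - - -]
Op 3: note_on(67): voice 0 is free -> assigned | voices=[67 - - -]
Op 4: note_on(80): voice 1 is free -> assigned | voices=[67 80 - -]
Op 5: note_on(89): voice 2 is free -> assigned | voices=[67 80 89 -]
Op 6: note_off(89): free voice 2 | voices=[67 80 - -]
Op 7: note_on(69): voice 2 is free -> assigned | voices=[67 80 69 -]

Answer: none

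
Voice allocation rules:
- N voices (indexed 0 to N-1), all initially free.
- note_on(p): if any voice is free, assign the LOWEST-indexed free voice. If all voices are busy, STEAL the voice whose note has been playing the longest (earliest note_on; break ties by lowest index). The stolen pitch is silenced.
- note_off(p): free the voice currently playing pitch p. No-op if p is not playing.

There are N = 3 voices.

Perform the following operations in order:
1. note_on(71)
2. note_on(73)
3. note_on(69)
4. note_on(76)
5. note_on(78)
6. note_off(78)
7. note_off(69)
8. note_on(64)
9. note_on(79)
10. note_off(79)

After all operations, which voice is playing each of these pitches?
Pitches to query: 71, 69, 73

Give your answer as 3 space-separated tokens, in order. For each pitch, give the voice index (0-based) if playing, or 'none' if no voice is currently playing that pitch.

Op 1: note_on(71): voice 0 is free -> assigned | voices=[71 - -]
Op 2: note_on(73): voice 1 is free -> assigned | voices=[71 73 -]
Op 3: note_on(69): voice 2 is free -> assigned | voices=[71 73 69]
Op 4: note_on(76): all voices busy, STEAL voice 0 (pitch 71, oldest) -> assign | voices=[76 73 69]
Op 5: note_on(78): all voices busy, STEAL voice 1 (pitch 73, oldest) -> assign | voices=[76 78 69]
Op 6: note_off(78): free voice 1 | voices=[76 - 69]
Op 7: note_off(69): free voice 2 | voices=[76 - -]
Op 8: note_on(64): voice 1 is free -> assigned | voices=[76 64 -]
Op 9: note_on(79): voice 2 is free -> assigned | voices=[76 64 79]
Op 10: note_off(79): free voice 2 | voices=[76 64 -]

Answer: none none none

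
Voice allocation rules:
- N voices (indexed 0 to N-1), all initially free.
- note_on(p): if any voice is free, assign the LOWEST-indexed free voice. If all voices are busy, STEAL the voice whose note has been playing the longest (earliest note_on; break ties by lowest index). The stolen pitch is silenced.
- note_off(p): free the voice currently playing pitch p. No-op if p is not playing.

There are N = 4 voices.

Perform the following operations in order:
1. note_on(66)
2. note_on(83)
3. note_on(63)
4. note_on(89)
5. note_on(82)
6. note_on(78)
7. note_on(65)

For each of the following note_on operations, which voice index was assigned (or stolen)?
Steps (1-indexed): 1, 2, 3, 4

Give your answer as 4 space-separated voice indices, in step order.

Op 1: note_on(66): voice 0 is free -> assigned | voices=[66 - - -]
Op 2: note_on(83): voice 1 is free -> assigned | voices=[66 83 - -]
Op 3: note_on(63): voice 2 is free -> assigned | voices=[66 83 63 -]
Op 4: note_on(89): voice 3 is free -> assigned | voices=[66 83 63 89]
Op 5: note_on(82): all voices busy, STEAL voice 0 (pitch 66, oldest) -> assign | voices=[82 83 63 89]
Op 6: note_on(78): all voices busy, STEAL voice 1 (pitch 83, oldest) -> assign | voices=[82 78 63 89]
Op 7: note_on(65): all voices busy, STEAL voice 2 (pitch 63, oldest) -> assign | voices=[82 78 65 89]

Answer: 0 1 2 3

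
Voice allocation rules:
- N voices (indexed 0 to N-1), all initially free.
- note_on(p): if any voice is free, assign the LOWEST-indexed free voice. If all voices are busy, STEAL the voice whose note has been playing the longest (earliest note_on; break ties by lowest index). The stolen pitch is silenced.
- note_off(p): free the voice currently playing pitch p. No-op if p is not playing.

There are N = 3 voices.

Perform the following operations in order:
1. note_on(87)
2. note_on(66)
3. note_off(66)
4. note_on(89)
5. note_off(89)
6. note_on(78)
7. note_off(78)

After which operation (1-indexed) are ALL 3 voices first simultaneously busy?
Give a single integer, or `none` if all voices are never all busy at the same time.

Op 1: note_on(87): voice 0 is free -> assigned | voices=[87 - -]
Op 2: note_on(66): voice 1 is free -> assigned | voices=[87 66 -]
Op 3: note_off(66): free voice 1 | voices=[87 - -]
Op 4: note_on(89): voice 1 is free -> assigned | voices=[87 89 -]
Op 5: note_off(89): free voice 1 | voices=[87 - -]
Op 6: note_on(78): voice 1 is free -> assigned | voices=[87 78 -]
Op 7: note_off(78): free voice 1 | voices=[87 - -]

Answer: none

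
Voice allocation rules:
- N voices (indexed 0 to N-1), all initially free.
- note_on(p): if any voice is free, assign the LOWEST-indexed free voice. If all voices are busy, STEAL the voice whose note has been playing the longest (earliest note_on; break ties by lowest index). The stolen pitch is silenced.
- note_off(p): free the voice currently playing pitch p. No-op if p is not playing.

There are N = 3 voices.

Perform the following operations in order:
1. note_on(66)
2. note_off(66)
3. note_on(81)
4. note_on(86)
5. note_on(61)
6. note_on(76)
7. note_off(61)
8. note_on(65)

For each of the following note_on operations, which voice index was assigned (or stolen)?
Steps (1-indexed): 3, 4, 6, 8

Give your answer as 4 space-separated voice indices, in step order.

Op 1: note_on(66): voice 0 is free -> assigned | voices=[66 - -]
Op 2: note_off(66): free voice 0 | voices=[- - -]
Op 3: note_on(81): voice 0 is free -> assigned | voices=[81 - -]
Op 4: note_on(86): voice 1 is free -> assigned | voices=[81 86 -]
Op 5: note_on(61): voice 2 is free -> assigned | voices=[81 86 61]
Op 6: note_on(76): all voices busy, STEAL voice 0 (pitch 81, oldest) -> assign | voices=[76 86 61]
Op 7: note_off(61): free voice 2 | voices=[76 86 -]
Op 8: note_on(65): voice 2 is free -> assigned | voices=[76 86 65]

Answer: 0 1 0 2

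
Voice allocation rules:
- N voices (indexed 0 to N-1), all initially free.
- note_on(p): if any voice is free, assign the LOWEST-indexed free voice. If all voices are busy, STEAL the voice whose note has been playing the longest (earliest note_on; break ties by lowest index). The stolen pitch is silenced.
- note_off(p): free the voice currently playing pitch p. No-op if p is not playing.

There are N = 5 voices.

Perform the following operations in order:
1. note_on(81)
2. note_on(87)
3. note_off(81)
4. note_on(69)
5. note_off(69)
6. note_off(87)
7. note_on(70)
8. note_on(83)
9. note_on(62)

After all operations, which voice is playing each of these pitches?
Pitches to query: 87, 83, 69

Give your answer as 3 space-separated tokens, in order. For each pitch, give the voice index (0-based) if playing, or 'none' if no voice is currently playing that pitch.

Op 1: note_on(81): voice 0 is free -> assigned | voices=[81 - - - -]
Op 2: note_on(87): voice 1 is free -> assigned | voices=[81 87 - - -]
Op 3: note_off(81): free voice 0 | voices=[- 87 - - -]
Op 4: note_on(69): voice 0 is free -> assigned | voices=[69 87 - - -]
Op 5: note_off(69): free voice 0 | voices=[- 87 - - -]
Op 6: note_off(87): free voice 1 | voices=[- - - - -]
Op 7: note_on(70): voice 0 is free -> assigned | voices=[70 - - - -]
Op 8: note_on(83): voice 1 is free -> assigned | voices=[70 83 - - -]
Op 9: note_on(62): voice 2 is free -> assigned | voices=[70 83 62 - -]

Answer: none 1 none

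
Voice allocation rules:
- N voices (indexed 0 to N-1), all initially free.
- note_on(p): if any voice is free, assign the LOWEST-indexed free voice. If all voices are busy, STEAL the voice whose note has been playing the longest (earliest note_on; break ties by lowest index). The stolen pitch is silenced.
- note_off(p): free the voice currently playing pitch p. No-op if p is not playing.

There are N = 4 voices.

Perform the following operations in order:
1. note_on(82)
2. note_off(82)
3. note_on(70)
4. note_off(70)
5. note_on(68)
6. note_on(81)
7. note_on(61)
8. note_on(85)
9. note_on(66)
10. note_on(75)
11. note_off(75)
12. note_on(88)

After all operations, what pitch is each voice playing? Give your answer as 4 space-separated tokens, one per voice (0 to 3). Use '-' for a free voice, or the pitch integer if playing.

Answer: 66 88 61 85

Derivation:
Op 1: note_on(82): voice 0 is free -> assigned | voices=[82 - - -]
Op 2: note_off(82): free voice 0 | voices=[- - - -]
Op 3: note_on(70): voice 0 is free -> assigned | voices=[70 - - -]
Op 4: note_off(70): free voice 0 | voices=[- - - -]
Op 5: note_on(68): voice 0 is free -> assigned | voices=[68 - - -]
Op 6: note_on(81): voice 1 is free -> assigned | voices=[68 81 - -]
Op 7: note_on(61): voice 2 is free -> assigned | voices=[68 81 61 -]
Op 8: note_on(85): voice 3 is free -> assigned | voices=[68 81 61 85]
Op 9: note_on(66): all voices busy, STEAL voice 0 (pitch 68, oldest) -> assign | voices=[66 81 61 85]
Op 10: note_on(75): all voices busy, STEAL voice 1 (pitch 81, oldest) -> assign | voices=[66 75 61 85]
Op 11: note_off(75): free voice 1 | voices=[66 - 61 85]
Op 12: note_on(88): voice 1 is free -> assigned | voices=[66 88 61 85]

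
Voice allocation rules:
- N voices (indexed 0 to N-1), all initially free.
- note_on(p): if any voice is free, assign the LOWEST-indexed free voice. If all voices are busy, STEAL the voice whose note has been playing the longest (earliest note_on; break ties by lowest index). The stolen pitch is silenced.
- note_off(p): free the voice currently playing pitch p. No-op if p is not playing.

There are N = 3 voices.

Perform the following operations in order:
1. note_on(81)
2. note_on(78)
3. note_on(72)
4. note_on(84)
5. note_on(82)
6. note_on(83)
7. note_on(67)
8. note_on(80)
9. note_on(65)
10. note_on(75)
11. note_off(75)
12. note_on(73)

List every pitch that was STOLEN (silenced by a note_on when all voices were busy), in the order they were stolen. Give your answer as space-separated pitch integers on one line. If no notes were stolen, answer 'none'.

Op 1: note_on(81): voice 0 is free -> assigned | voices=[81 - -]
Op 2: note_on(78): voice 1 is free -> assigned | voices=[81 78 -]
Op 3: note_on(72): voice 2 is free -> assigned | voices=[81 78 72]
Op 4: note_on(84): all voices busy, STEAL voice 0 (pitch 81, oldest) -> assign | voices=[84 78 72]
Op 5: note_on(82): all voices busy, STEAL voice 1 (pitch 78, oldest) -> assign | voices=[84 82 72]
Op 6: note_on(83): all voices busy, STEAL voice 2 (pitch 72, oldest) -> assign | voices=[84 82 83]
Op 7: note_on(67): all voices busy, STEAL voice 0 (pitch 84, oldest) -> assign | voices=[67 82 83]
Op 8: note_on(80): all voices busy, STEAL voice 1 (pitch 82, oldest) -> assign | voices=[67 80 83]
Op 9: note_on(65): all voices busy, STEAL voice 2 (pitch 83, oldest) -> assign | voices=[67 80 65]
Op 10: note_on(75): all voices busy, STEAL voice 0 (pitch 67, oldest) -> assign | voices=[75 80 65]
Op 11: note_off(75): free voice 0 | voices=[- 80 65]
Op 12: note_on(73): voice 0 is free -> assigned | voices=[73 80 65]

Answer: 81 78 72 84 82 83 67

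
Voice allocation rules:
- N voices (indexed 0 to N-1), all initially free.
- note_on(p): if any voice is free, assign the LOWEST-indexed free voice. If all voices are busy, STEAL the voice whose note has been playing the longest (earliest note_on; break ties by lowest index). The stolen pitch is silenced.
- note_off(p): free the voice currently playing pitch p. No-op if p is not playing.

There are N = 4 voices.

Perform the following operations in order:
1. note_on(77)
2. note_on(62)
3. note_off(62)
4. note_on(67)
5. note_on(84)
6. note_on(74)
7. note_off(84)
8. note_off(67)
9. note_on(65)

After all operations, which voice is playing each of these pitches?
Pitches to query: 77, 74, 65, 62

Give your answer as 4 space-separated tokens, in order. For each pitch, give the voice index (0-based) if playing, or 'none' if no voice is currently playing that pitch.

Answer: 0 3 1 none

Derivation:
Op 1: note_on(77): voice 0 is free -> assigned | voices=[77 - - -]
Op 2: note_on(62): voice 1 is free -> assigned | voices=[77 62 - -]
Op 3: note_off(62): free voice 1 | voices=[77 - - -]
Op 4: note_on(67): voice 1 is free -> assigned | voices=[77 67 - -]
Op 5: note_on(84): voice 2 is free -> assigned | voices=[77 67 84 -]
Op 6: note_on(74): voice 3 is free -> assigned | voices=[77 67 84 74]
Op 7: note_off(84): free voice 2 | voices=[77 67 - 74]
Op 8: note_off(67): free voice 1 | voices=[77 - - 74]
Op 9: note_on(65): voice 1 is free -> assigned | voices=[77 65 - 74]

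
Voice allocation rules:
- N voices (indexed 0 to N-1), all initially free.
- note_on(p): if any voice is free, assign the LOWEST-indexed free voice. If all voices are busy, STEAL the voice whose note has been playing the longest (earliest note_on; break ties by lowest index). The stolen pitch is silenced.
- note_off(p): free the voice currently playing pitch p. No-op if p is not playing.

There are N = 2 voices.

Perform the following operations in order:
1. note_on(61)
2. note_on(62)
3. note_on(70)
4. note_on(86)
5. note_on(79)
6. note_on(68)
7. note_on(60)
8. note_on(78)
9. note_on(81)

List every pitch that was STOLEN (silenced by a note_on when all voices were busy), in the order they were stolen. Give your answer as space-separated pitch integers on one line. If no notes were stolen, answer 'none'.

Answer: 61 62 70 86 79 68 60

Derivation:
Op 1: note_on(61): voice 0 is free -> assigned | voices=[61 -]
Op 2: note_on(62): voice 1 is free -> assigned | voices=[61 62]
Op 3: note_on(70): all voices busy, STEAL voice 0 (pitch 61, oldest) -> assign | voices=[70 62]
Op 4: note_on(86): all voices busy, STEAL voice 1 (pitch 62, oldest) -> assign | voices=[70 86]
Op 5: note_on(79): all voices busy, STEAL voice 0 (pitch 70, oldest) -> assign | voices=[79 86]
Op 6: note_on(68): all voices busy, STEAL voice 1 (pitch 86, oldest) -> assign | voices=[79 68]
Op 7: note_on(60): all voices busy, STEAL voice 0 (pitch 79, oldest) -> assign | voices=[60 68]
Op 8: note_on(78): all voices busy, STEAL voice 1 (pitch 68, oldest) -> assign | voices=[60 78]
Op 9: note_on(81): all voices busy, STEAL voice 0 (pitch 60, oldest) -> assign | voices=[81 78]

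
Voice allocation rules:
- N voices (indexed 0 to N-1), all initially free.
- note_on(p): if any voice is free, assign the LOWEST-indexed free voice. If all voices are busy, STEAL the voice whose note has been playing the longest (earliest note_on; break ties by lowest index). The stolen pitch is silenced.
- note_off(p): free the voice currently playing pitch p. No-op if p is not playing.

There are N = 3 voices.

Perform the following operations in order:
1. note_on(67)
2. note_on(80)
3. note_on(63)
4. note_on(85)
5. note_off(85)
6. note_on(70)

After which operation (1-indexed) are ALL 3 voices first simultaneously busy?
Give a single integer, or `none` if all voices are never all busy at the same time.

Answer: 3

Derivation:
Op 1: note_on(67): voice 0 is free -> assigned | voices=[67 - -]
Op 2: note_on(80): voice 1 is free -> assigned | voices=[67 80 -]
Op 3: note_on(63): voice 2 is free -> assigned | voices=[67 80 63]
Op 4: note_on(85): all voices busy, STEAL voice 0 (pitch 67, oldest) -> assign | voices=[85 80 63]
Op 5: note_off(85): free voice 0 | voices=[- 80 63]
Op 6: note_on(70): voice 0 is free -> assigned | voices=[70 80 63]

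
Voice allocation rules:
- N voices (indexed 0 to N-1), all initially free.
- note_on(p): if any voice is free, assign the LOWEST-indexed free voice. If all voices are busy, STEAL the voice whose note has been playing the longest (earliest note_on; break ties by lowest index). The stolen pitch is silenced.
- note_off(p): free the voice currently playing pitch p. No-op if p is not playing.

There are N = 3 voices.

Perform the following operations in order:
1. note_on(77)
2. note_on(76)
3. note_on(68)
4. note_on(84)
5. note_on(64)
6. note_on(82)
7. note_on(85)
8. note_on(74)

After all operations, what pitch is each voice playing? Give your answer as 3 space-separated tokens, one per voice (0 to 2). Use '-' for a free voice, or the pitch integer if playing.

Answer: 85 74 82

Derivation:
Op 1: note_on(77): voice 0 is free -> assigned | voices=[77 - -]
Op 2: note_on(76): voice 1 is free -> assigned | voices=[77 76 -]
Op 3: note_on(68): voice 2 is free -> assigned | voices=[77 76 68]
Op 4: note_on(84): all voices busy, STEAL voice 0 (pitch 77, oldest) -> assign | voices=[84 76 68]
Op 5: note_on(64): all voices busy, STEAL voice 1 (pitch 76, oldest) -> assign | voices=[84 64 68]
Op 6: note_on(82): all voices busy, STEAL voice 2 (pitch 68, oldest) -> assign | voices=[84 64 82]
Op 7: note_on(85): all voices busy, STEAL voice 0 (pitch 84, oldest) -> assign | voices=[85 64 82]
Op 8: note_on(74): all voices busy, STEAL voice 1 (pitch 64, oldest) -> assign | voices=[85 74 82]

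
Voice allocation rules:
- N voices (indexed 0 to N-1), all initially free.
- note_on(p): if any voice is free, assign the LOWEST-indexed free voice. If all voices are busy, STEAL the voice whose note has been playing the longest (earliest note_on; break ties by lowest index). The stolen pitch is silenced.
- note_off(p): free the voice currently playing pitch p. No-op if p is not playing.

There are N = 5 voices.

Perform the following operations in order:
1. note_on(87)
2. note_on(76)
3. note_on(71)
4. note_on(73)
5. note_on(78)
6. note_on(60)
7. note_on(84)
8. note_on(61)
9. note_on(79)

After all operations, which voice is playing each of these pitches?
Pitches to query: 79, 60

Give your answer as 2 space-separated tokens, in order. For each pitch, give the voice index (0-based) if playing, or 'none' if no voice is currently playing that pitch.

Op 1: note_on(87): voice 0 is free -> assigned | voices=[87 - - - -]
Op 2: note_on(76): voice 1 is free -> assigned | voices=[87 76 - - -]
Op 3: note_on(71): voice 2 is free -> assigned | voices=[87 76 71 - -]
Op 4: note_on(73): voice 3 is free -> assigned | voices=[87 76 71 73 -]
Op 5: note_on(78): voice 4 is free -> assigned | voices=[87 76 71 73 78]
Op 6: note_on(60): all voices busy, STEAL voice 0 (pitch 87, oldest) -> assign | voices=[60 76 71 73 78]
Op 7: note_on(84): all voices busy, STEAL voice 1 (pitch 76, oldest) -> assign | voices=[60 84 71 73 78]
Op 8: note_on(61): all voices busy, STEAL voice 2 (pitch 71, oldest) -> assign | voices=[60 84 61 73 78]
Op 9: note_on(79): all voices busy, STEAL voice 3 (pitch 73, oldest) -> assign | voices=[60 84 61 79 78]

Answer: 3 0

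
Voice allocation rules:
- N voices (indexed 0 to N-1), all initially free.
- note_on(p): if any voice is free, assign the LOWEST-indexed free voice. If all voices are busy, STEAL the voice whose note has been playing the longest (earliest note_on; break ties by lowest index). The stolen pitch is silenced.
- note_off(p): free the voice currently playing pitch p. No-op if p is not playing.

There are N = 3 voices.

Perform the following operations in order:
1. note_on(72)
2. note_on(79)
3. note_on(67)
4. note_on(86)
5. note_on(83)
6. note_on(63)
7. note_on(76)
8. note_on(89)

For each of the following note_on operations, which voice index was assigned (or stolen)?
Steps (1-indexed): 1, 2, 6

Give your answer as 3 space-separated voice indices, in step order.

Answer: 0 1 2

Derivation:
Op 1: note_on(72): voice 0 is free -> assigned | voices=[72 - -]
Op 2: note_on(79): voice 1 is free -> assigned | voices=[72 79 -]
Op 3: note_on(67): voice 2 is free -> assigned | voices=[72 79 67]
Op 4: note_on(86): all voices busy, STEAL voice 0 (pitch 72, oldest) -> assign | voices=[86 79 67]
Op 5: note_on(83): all voices busy, STEAL voice 1 (pitch 79, oldest) -> assign | voices=[86 83 67]
Op 6: note_on(63): all voices busy, STEAL voice 2 (pitch 67, oldest) -> assign | voices=[86 83 63]
Op 7: note_on(76): all voices busy, STEAL voice 0 (pitch 86, oldest) -> assign | voices=[76 83 63]
Op 8: note_on(89): all voices busy, STEAL voice 1 (pitch 83, oldest) -> assign | voices=[76 89 63]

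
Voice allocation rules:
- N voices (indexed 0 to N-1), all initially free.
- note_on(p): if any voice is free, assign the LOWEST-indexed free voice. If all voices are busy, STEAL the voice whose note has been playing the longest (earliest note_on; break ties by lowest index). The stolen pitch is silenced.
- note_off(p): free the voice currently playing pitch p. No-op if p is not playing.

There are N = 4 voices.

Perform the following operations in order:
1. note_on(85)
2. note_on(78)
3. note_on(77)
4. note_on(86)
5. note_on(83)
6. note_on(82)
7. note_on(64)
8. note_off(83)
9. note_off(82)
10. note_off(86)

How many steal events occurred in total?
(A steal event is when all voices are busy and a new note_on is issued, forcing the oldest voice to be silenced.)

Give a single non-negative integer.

Answer: 3

Derivation:
Op 1: note_on(85): voice 0 is free -> assigned | voices=[85 - - -]
Op 2: note_on(78): voice 1 is free -> assigned | voices=[85 78 - -]
Op 3: note_on(77): voice 2 is free -> assigned | voices=[85 78 77 -]
Op 4: note_on(86): voice 3 is free -> assigned | voices=[85 78 77 86]
Op 5: note_on(83): all voices busy, STEAL voice 0 (pitch 85, oldest) -> assign | voices=[83 78 77 86]
Op 6: note_on(82): all voices busy, STEAL voice 1 (pitch 78, oldest) -> assign | voices=[83 82 77 86]
Op 7: note_on(64): all voices busy, STEAL voice 2 (pitch 77, oldest) -> assign | voices=[83 82 64 86]
Op 8: note_off(83): free voice 0 | voices=[- 82 64 86]
Op 9: note_off(82): free voice 1 | voices=[- - 64 86]
Op 10: note_off(86): free voice 3 | voices=[- - 64 -]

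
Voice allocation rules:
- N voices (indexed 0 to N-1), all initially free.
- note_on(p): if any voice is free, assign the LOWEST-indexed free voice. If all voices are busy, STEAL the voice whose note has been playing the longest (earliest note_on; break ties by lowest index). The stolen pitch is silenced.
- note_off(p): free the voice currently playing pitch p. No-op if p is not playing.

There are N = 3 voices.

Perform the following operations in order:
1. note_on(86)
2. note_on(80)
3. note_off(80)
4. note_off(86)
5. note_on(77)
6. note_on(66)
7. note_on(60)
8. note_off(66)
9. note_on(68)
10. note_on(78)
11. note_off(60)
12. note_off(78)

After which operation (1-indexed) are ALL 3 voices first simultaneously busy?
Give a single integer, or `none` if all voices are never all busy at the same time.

Answer: 7

Derivation:
Op 1: note_on(86): voice 0 is free -> assigned | voices=[86 - -]
Op 2: note_on(80): voice 1 is free -> assigned | voices=[86 80 -]
Op 3: note_off(80): free voice 1 | voices=[86 - -]
Op 4: note_off(86): free voice 0 | voices=[- - -]
Op 5: note_on(77): voice 0 is free -> assigned | voices=[77 - -]
Op 6: note_on(66): voice 1 is free -> assigned | voices=[77 66 -]
Op 7: note_on(60): voice 2 is free -> assigned | voices=[77 66 60]
Op 8: note_off(66): free voice 1 | voices=[77 - 60]
Op 9: note_on(68): voice 1 is free -> assigned | voices=[77 68 60]
Op 10: note_on(78): all voices busy, STEAL voice 0 (pitch 77, oldest) -> assign | voices=[78 68 60]
Op 11: note_off(60): free voice 2 | voices=[78 68 -]
Op 12: note_off(78): free voice 0 | voices=[- 68 -]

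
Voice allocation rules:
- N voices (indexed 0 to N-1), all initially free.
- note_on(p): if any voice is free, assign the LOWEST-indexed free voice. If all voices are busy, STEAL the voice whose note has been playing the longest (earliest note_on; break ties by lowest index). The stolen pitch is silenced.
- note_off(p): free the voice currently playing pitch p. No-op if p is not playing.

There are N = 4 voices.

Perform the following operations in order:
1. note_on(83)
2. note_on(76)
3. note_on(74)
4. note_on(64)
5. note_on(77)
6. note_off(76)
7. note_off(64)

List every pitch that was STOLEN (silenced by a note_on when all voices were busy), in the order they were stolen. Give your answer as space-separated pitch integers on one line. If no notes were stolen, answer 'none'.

Op 1: note_on(83): voice 0 is free -> assigned | voices=[83 - - -]
Op 2: note_on(76): voice 1 is free -> assigned | voices=[83 76 - -]
Op 3: note_on(74): voice 2 is free -> assigned | voices=[83 76 74 -]
Op 4: note_on(64): voice 3 is free -> assigned | voices=[83 76 74 64]
Op 5: note_on(77): all voices busy, STEAL voice 0 (pitch 83, oldest) -> assign | voices=[77 76 74 64]
Op 6: note_off(76): free voice 1 | voices=[77 - 74 64]
Op 7: note_off(64): free voice 3 | voices=[77 - 74 -]

Answer: 83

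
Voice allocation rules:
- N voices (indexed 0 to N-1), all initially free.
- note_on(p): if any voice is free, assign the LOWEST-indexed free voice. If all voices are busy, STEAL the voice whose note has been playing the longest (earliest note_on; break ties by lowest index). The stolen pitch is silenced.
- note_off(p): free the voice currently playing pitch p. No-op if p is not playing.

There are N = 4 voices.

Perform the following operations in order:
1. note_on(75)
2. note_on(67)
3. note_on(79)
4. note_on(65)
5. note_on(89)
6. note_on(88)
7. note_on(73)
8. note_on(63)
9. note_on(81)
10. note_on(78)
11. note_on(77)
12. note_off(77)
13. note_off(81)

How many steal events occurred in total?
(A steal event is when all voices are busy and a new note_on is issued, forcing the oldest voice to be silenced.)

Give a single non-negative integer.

Answer: 7

Derivation:
Op 1: note_on(75): voice 0 is free -> assigned | voices=[75 - - -]
Op 2: note_on(67): voice 1 is free -> assigned | voices=[75 67 - -]
Op 3: note_on(79): voice 2 is free -> assigned | voices=[75 67 79 -]
Op 4: note_on(65): voice 3 is free -> assigned | voices=[75 67 79 65]
Op 5: note_on(89): all voices busy, STEAL voice 0 (pitch 75, oldest) -> assign | voices=[89 67 79 65]
Op 6: note_on(88): all voices busy, STEAL voice 1 (pitch 67, oldest) -> assign | voices=[89 88 79 65]
Op 7: note_on(73): all voices busy, STEAL voice 2 (pitch 79, oldest) -> assign | voices=[89 88 73 65]
Op 8: note_on(63): all voices busy, STEAL voice 3 (pitch 65, oldest) -> assign | voices=[89 88 73 63]
Op 9: note_on(81): all voices busy, STEAL voice 0 (pitch 89, oldest) -> assign | voices=[81 88 73 63]
Op 10: note_on(78): all voices busy, STEAL voice 1 (pitch 88, oldest) -> assign | voices=[81 78 73 63]
Op 11: note_on(77): all voices busy, STEAL voice 2 (pitch 73, oldest) -> assign | voices=[81 78 77 63]
Op 12: note_off(77): free voice 2 | voices=[81 78 - 63]
Op 13: note_off(81): free voice 0 | voices=[- 78 - 63]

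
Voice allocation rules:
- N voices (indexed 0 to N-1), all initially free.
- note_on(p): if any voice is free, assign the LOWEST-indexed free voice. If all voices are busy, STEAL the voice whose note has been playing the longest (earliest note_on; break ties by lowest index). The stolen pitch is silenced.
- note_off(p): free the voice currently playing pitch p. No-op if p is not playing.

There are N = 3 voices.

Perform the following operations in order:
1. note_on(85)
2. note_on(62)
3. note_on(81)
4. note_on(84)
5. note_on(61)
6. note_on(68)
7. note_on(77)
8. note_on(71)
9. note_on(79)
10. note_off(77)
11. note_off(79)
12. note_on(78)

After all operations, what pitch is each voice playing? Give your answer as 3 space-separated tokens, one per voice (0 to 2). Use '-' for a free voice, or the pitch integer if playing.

Op 1: note_on(85): voice 0 is free -> assigned | voices=[85 - -]
Op 2: note_on(62): voice 1 is free -> assigned | voices=[85 62 -]
Op 3: note_on(81): voice 2 is free -> assigned | voices=[85 62 81]
Op 4: note_on(84): all voices busy, STEAL voice 0 (pitch 85, oldest) -> assign | voices=[84 62 81]
Op 5: note_on(61): all voices busy, STEAL voice 1 (pitch 62, oldest) -> assign | voices=[84 61 81]
Op 6: note_on(68): all voices busy, STEAL voice 2 (pitch 81, oldest) -> assign | voices=[84 61 68]
Op 7: note_on(77): all voices busy, STEAL voice 0 (pitch 84, oldest) -> assign | voices=[77 61 68]
Op 8: note_on(71): all voices busy, STEAL voice 1 (pitch 61, oldest) -> assign | voices=[77 71 68]
Op 9: note_on(79): all voices busy, STEAL voice 2 (pitch 68, oldest) -> assign | voices=[77 71 79]
Op 10: note_off(77): free voice 0 | voices=[- 71 79]
Op 11: note_off(79): free voice 2 | voices=[- 71 -]
Op 12: note_on(78): voice 0 is free -> assigned | voices=[78 71 -]

Answer: 78 71 -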